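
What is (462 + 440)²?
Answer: 813604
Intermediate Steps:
(462 + 440)² = 902² = 813604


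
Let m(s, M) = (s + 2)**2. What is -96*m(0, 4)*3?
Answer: -1152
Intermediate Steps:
m(s, M) = (2 + s)**2
-96*m(0, 4)*3 = -96*(2 + 0)**2*3 = -96*2**2*3 = -96*4*3 = -384*3 = -1152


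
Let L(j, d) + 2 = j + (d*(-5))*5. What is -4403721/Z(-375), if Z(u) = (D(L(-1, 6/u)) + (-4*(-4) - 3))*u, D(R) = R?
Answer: 1467907/1300 ≈ 1129.2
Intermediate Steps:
L(j, d) = -2 + j - 25*d (L(j, d) = -2 + (j + (d*(-5))*5) = -2 + (j - 5*d*5) = -2 + (j - 25*d) = -2 + j - 25*d)
Z(u) = u*(10 - 150/u) (Z(u) = ((-2 - 1 - 150/u) + (-4*(-4) - 3))*u = ((-2 - 1 - 150/u) + (16 - 3))*u = ((-3 - 150/u) + 13)*u = (10 - 150/u)*u = u*(10 - 150/u))
-4403721/Z(-375) = -4403721/(-150 + 10*(-375)) = -4403721/(-150 - 3750) = -4403721/(-3900) = -4403721*(-1/3900) = 1467907/1300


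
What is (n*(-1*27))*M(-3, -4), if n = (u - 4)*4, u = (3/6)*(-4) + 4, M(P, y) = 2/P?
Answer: -144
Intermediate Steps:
u = 2 (u = (3*(⅙))*(-4) + 4 = (½)*(-4) + 4 = -2 + 4 = 2)
n = -8 (n = (2 - 4)*4 = -2*4 = -8)
(n*(-1*27))*M(-3, -4) = (-(-8)*27)*(2/(-3)) = (-8*(-27))*(2*(-⅓)) = 216*(-⅔) = -144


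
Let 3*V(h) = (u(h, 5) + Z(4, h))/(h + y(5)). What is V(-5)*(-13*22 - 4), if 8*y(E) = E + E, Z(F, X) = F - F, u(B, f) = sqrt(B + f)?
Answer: 0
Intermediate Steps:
Z(F, X) = 0
y(E) = E/4 (y(E) = (E + E)/8 = (2*E)/8 = E/4)
V(h) = sqrt(5 + h)/(3*(5/4 + h)) (V(h) = ((sqrt(h + 5) + 0)/(h + (1/4)*5))/3 = ((sqrt(5 + h) + 0)/(h + 5/4))/3 = (sqrt(5 + h)/(5/4 + h))/3 = sqrt(5 + h)/(3*(5/4 + h)))
V(-5)*(-13*22 - 4) = (4*sqrt(5 - 5)/(3*(5 + 4*(-5))))*(-13*22 - 4) = (4*sqrt(0)/(3*(5 - 20)))*(-286 - 4) = ((4/3)*0/(-15))*(-290) = ((4/3)*0*(-1/15))*(-290) = 0*(-290) = 0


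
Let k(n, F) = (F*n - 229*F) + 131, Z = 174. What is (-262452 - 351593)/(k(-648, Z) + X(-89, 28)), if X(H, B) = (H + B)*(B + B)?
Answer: 614045/155883 ≈ 3.9391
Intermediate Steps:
X(H, B) = 2*B*(B + H) (X(H, B) = (B + H)*(2*B) = 2*B*(B + H))
k(n, F) = 131 - 229*F + F*n (k(n, F) = (-229*F + F*n) + 131 = 131 - 229*F + F*n)
(-262452 - 351593)/(k(-648, Z) + X(-89, 28)) = (-262452 - 351593)/((131 - 229*174 + 174*(-648)) + 2*28*(28 - 89)) = -614045/((131 - 39846 - 112752) + 2*28*(-61)) = -614045/(-152467 - 3416) = -614045/(-155883) = -614045*(-1/155883) = 614045/155883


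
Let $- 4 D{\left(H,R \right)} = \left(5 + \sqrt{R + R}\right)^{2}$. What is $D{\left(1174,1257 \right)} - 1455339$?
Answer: $- \frac{5823895}{4} - \frac{5 \sqrt{2514}}{2} \approx -1.4561 \cdot 10^{6}$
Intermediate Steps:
$D{\left(H,R \right)} = - \frac{\left(5 + \sqrt{2} \sqrt{R}\right)^{2}}{4}$ ($D{\left(H,R \right)} = - \frac{\left(5 + \sqrt{R + R}\right)^{2}}{4} = - \frac{\left(5 + \sqrt{2 R}\right)^{2}}{4} = - \frac{\left(5 + \sqrt{2} \sqrt{R}\right)^{2}}{4}$)
$D{\left(1174,1257 \right)} - 1455339 = - \frac{\left(5 + \sqrt{2} \sqrt{1257}\right)^{2}}{4} - 1455339 = - \frac{\left(5 + \sqrt{2514}\right)^{2}}{4} - 1455339 = -1455339 - \frac{\left(5 + \sqrt{2514}\right)^{2}}{4}$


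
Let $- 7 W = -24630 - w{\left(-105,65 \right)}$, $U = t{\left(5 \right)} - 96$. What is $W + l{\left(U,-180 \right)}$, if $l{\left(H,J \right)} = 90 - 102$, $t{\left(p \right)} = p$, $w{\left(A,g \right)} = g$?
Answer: $\frac{24611}{7} \approx 3515.9$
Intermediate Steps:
$U = -91$ ($U = 5 - 96 = -91$)
$l{\left(H,J \right)} = -12$ ($l{\left(H,J \right)} = 90 - 102 = -12$)
$W = \frac{24695}{7}$ ($W = - \frac{-24630 - 65}{7} = \left(- \frac{1}{7}\right) \left(-24695\right) = \frac{24695}{7} \approx 3527.9$)
$W + l{\left(U,-180 \right)} = \frac{24695}{7} - 12 = \frac{24611}{7}$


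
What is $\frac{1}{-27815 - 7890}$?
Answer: $- \frac{1}{35705} \approx -2.8007 \cdot 10^{-5}$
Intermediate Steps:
$\frac{1}{-27815 - 7890} = \frac{1}{-35705} = - \frac{1}{35705}$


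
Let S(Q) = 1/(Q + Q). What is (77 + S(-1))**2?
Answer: 23409/4 ≈ 5852.3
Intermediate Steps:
S(Q) = 1/(2*Q)
(77 + S(-1))**2 = (77 + (1/2)/(-1))**2 = (77 + (1/2)*(-1))**2 = (77 - 1/2)**2 = (153/2)**2 = 23409/4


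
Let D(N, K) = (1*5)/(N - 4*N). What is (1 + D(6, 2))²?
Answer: 169/324 ≈ 0.52160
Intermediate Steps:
D(N, K) = -5/(3*N) (D(N, K) = 5/((-3*N)) = 5*(-1/(3*N)) = -5/(3*N))
(1 + D(6, 2))² = (1 - 5/3/6)² = (1 - 5/3*⅙)² = (1 - 5/18)² = (13/18)² = 169/324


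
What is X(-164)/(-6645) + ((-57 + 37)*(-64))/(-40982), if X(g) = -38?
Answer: -3474142/136162695 ≈ -0.025515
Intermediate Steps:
X(-164)/(-6645) + ((-57 + 37)*(-64))/(-40982) = -38/(-6645) + ((-57 + 37)*(-64))/(-40982) = -38*(-1/6645) - 20*(-64)*(-1/40982) = 38/6645 + 1280*(-1/40982) = 38/6645 - 640/20491 = -3474142/136162695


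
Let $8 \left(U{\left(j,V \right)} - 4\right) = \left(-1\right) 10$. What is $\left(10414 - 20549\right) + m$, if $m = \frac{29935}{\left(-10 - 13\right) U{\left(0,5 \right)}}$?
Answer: $- \frac{2683895}{253} \approx -10608.0$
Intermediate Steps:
$U{\left(j,V \right)} = \frac{11}{4}$ ($U{\left(j,V \right)} = 4 + \frac{\left(-1\right) 10}{8} = 4 + \frac{1}{8} \left(-10\right) = 4 - \frac{5}{4} = \frac{11}{4}$)
$m = - \frac{119740}{253}$ ($m = \frac{29935}{\left(-10 - 13\right) \frac{11}{4}} = \frac{29935}{\left(-23\right) \frac{11}{4}} = \frac{29935}{- \frac{253}{4}} = 29935 \left(- \frac{4}{253}\right) = - \frac{119740}{253} \approx -473.28$)
$\left(10414 - 20549\right) + m = \left(10414 - 20549\right) - \frac{119740}{253} = -10135 - \frac{119740}{253} = - \frac{2683895}{253}$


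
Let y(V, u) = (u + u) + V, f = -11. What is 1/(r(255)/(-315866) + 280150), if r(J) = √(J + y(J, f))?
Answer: 3493867260896675/978806913140203501189 + 157933*√122/1957613826280407002378 ≈ 3.5695e-6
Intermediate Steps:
y(V, u) = V + 2*u (y(V, u) = 2*u + V = V + 2*u)
r(J) = √(-22 + 2*J) (r(J) = √(J + (J + 2*(-11))) = √(J + (J - 22)) = √(J + (-22 + J)) = √(-22 + 2*J))
1/(r(255)/(-315866) + 280150) = 1/(√(-22 + 2*255)/(-315866) + 280150) = 1/(√(-22 + 510)*(-1/315866) + 280150) = 1/(√488*(-1/315866) + 280150) = 1/((2*√122)*(-1/315866) + 280150) = 1/(-√122/157933 + 280150) = 1/(280150 - √122/157933)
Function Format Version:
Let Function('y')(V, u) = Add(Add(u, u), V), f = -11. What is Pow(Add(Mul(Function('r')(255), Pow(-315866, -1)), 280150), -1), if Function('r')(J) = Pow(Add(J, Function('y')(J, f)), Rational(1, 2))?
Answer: Add(Rational(3493867260896675, 978806913140203501189), Mul(Rational(157933, 1957613826280407002378), Pow(122, Rational(1, 2)))) ≈ 3.5695e-6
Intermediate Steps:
Function('y')(V, u) = Add(V, Mul(2, u)) (Function('y')(V, u) = Add(Mul(2, u), V) = Add(V, Mul(2, u)))
Function('r')(J) = Pow(Add(-22, Mul(2, J)), Rational(1, 2)) (Function('r')(J) = Pow(Add(J, Add(J, Mul(2, -11))), Rational(1, 2)) = Pow(Add(J, Add(J, -22)), Rational(1, 2)) = Pow(Add(J, Add(-22, J)), Rational(1, 2)) = Pow(Add(-22, Mul(2, J)), Rational(1, 2)))
Pow(Add(Mul(Function('r')(255), Pow(-315866, -1)), 280150), -1) = Pow(Add(Mul(Pow(Add(-22, Mul(2, 255)), Rational(1, 2)), Pow(-315866, -1)), 280150), -1) = Pow(Add(Mul(Pow(Add(-22, 510), Rational(1, 2)), Rational(-1, 315866)), 280150), -1) = Pow(Add(Mul(Pow(488, Rational(1, 2)), Rational(-1, 315866)), 280150), -1) = Pow(Add(Mul(Mul(2, Pow(122, Rational(1, 2))), Rational(-1, 315866)), 280150), -1) = Pow(Add(Mul(Rational(-1, 157933), Pow(122, Rational(1, 2))), 280150), -1) = Pow(Add(280150, Mul(Rational(-1, 157933), Pow(122, Rational(1, 2)))), -1)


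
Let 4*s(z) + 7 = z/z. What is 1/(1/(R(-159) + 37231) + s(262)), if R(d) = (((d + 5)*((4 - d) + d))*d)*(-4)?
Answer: -709090/1063637 ≈ -0.66667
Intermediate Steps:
s(z) = -3/2 (s(z) = -7/4 + (z/z)/4 = -7/4 + (1/4)*1 = -7/4 + 1/4 = -3/2)
R(d) = -4*d*(20 + 4*d) (R(d) = (((5 + d)*4)*d)*(-4) = ((20 + 4*d)*d)*(-4) = (d*(20 + 4*d))*(-4) = -4*d*(20 + 4*d))
1/(1/(R(-159) + 37231) + s(262)) = 1/(1/(-16*(-159)*(5 - 159) + 37231) - 3/2) = 1/(1/(-16*(-159)*(-154) + 37231) - 3/2) = 1/(1/(-391776 + 37231) - 3/2) = 1/(1/(-354545) - 3/2) = 1/(-1/354545 - 3/2) = 1/(-1063637/709090) = -709090/1063637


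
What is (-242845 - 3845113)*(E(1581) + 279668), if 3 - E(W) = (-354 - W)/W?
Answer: -602512936790996/527 ≈ -1.1433e+12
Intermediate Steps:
E(W) = 3 - (-354 - W)/W
(-242845 - 3845113)*(E(1581) + 279668) = (-242845 - 3845113)*((4 + 354/1581) + 279668) = -4087958*((4 + 354*(1/1581)) + 279668) = -4087958*((4 + 118/527) + 279668) = -4087958*(2226/527 + 279668) = -4087958*147387262/527 = -602512936790996/527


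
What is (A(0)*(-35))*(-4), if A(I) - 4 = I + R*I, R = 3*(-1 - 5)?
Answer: 560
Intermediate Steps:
R = -18 (R = 3*(-6) = -18)
A(I) = 4 - 17*I (A(I) = 4 + (I - 18*I) = 4 - 17*I)
(A(0)*(-35))*(-4) = ((4 - 17*0)*(-35))*(-4) = ((4 + 0)*(-35))*(-4) = (4*(-35))*(-4) = -140*(-4) = 560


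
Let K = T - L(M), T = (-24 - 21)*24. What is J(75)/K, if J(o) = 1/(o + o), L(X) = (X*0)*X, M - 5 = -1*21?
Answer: -1/162000 ≈ -6.1728e-6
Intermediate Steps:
M = -16 (M = 5 - 1*21 = 5 - 21 = -16)
L(X) = 0 (L(X) = 0*X = 0)
T = -1080 (T = -45*24 = -1080)
K = -1080 (K = -1080 - 1*0 = -1080 + 0 = -1080)
J(o) = 1/(2*o)
J(75)/K = ((½)/75)/(-1080) = ((½)*(1/75))*(-1/1080) = (1/150)*(-1/1080) = -1/162000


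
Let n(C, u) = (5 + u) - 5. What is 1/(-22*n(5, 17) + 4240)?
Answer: 1/3866 ≈ 0.00025867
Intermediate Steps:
n(C, u) = u
1/(-22*n(5, 17) + 4240) = 1/(-22*17 + 4240) = 1/(-374 + 4240) = 1/3866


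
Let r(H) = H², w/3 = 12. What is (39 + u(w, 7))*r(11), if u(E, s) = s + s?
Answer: 6413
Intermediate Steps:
w = 36 (w = 3*12 = 36)
u(E, s) = 2*s
(39 + u(w, 7))*r(11) = (39 + 2*7)*11² = (39 + 14)*121 = 53*121 = 6413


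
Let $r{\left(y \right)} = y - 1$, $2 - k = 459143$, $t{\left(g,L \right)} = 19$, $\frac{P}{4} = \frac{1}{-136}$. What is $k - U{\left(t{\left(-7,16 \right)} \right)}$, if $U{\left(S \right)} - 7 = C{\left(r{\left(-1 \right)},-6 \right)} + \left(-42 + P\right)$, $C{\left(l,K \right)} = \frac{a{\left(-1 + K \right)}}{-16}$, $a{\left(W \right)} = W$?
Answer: $- \frac{124876943}{272} \approx -4.5911 \cdot 10^{5}$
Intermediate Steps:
$P = - \frac{1}{34}$ ($P = \frac{4}{-136} = 4 \left(- \frac{1}{136}\right) = - \frac{1}{34} \approx -0.029412$)
$k = -459141$ ($k = 2 - 459143 = -459141$)
$r{\left(y \right)} = -1 + y$ ($r{\left(y \right)} = y - 1 = -1 + y$)
$C{\left(l,K \right)} = \frac{1}{16} - \frac{K}{16}$ ($C{\left(l,K \right)} = \frac{-1 + K}{-16} = \left(-1 + K\right) \left(- \frac{1}{16}\right) = \frac{1}{16} - \frac{K}{16}$)
$U{\left(S \right)} = - \frac{9409}{272}$ ($U{\left(S \right)} = 7 + \left(\left(\frac{1}{16} - - \frac{3}{8}\right) - \frac{1429}{34}\right) = 7 + \left(\left(\frac{1}{16} + \frac{3}{8}\right) - \frac{1429}{34}\right) = 7 + \left(\frac{7}{16} - \frac{1429}{34}\right) = 7 - \frac{11313}{272} = - \frac{9409}{272}$)
$k - U{\left(t{\left(-7,16 \right)} \right)} = -459141 - - \frac{9409}{272} = -459141 + \frac{9409}{272} = - \frac{124876943}{272}$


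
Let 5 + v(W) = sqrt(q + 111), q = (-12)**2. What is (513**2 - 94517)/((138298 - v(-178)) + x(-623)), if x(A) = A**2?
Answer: 88783809664/277130650369 + 168652*sqrt(255)/277130650369 ≈ 0.32038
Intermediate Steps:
q = 144
v(W) = -5 + sqrt(255) (v(W) = -5 + sqrt(144 + 111) = -5 + sqrt(255))
(513**2 - 94517)/((138298 - v(-178)) + x(-623)) = (513**2 - 94517)/((138298 - (-5 + sqrt(255))) + (-623)**2) = (263169 - 94517)/((138298 + (5 - sqrt(255))) + 388129) = 168652/((138303 - sqrt(255)) + 388129) = 168652/(526432 - sqrt(255))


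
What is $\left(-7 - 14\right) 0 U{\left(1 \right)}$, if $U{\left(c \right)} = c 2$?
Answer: $0$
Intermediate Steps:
$U{\left(c \right)} = 2 c$
$\left(-7 - 14\right) 0 U{\left(1 \right)} = \left(-7 - 14\right) 0 \cdot 2 \cdot 1 = - 21 \cdot 0 \cdot 2 = \left(-21\right) 0 = 0$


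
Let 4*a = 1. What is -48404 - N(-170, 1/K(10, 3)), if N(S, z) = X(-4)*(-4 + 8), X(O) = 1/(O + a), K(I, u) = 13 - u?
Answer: -726044/15 ≈ -48403.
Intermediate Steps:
a = ¼ (a = (¼)*1 = ¼ ≈ 0.25000)
X(O) = 1/(¼ + O) (X(O) = 1/(O + ¼) = 1/(¼ + O))
N(S, z) = -16/15 (N(S, z) = (4/(1 + 4*(-4)))*(-4 + 8) = (4/(1 - 16))*4 = (4/(-15))*4 = (4*(-1/15))*4 = -4/15*4 = -16/15)
-48404 - N(-170, 1/K(10, 3)) = -48404 - 1*(-16/15) = -48404 + 16/15 = -726044/15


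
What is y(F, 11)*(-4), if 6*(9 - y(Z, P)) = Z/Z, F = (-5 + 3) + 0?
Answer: -106/3 ≈ -35.333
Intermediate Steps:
F = -2 (F = -2 + 0 = -2)
y(Z, P) = 53/6 (y(Z, P) = 9 - Z/(6*Z) = 9 - ⅙*1 = 9 - ⅙ = 53/6)
y(F, 11)*(-4) = (53/6)*(-4) = -106/3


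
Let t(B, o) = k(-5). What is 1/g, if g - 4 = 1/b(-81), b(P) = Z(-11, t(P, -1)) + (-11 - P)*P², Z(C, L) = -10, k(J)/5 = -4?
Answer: 459260/1837041 ≈ 0.25000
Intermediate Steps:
k(J) = -20 (k(J) = 5*(-4) = -20)
t(B, o) = -20
b(P) = -10 + P²*(-11 - P) (b(P) = -10 + (-11 - P)*P² = -10 + P²*(-11 - P))
g = 1837041/459260 (g = 4 + 1/(-10 - 1*(-81)³ - 11*(-81)²) = 4 + 1/(-10 - 1*(-531441) - 11*6561) = 4 + 1/(-10 + 531441 - 72171) = 4 + 1/459260 = 1837041/459260 ≈ 4.0000)
1/g = 1/(1837041/459260) = 459260/1837041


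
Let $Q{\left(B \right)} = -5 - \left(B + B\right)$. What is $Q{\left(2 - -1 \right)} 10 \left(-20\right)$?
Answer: $2200$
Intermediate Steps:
$Q{\left(B \right)} = -5 - 2 B$
$Q{\left(2 - -1 \right)} 10 \left(-20\right) = \left(-5 - 2 \left(2 - -1\right)\right) 10 \left(-20\right) = \left(-5 - 2 \left(2 + 1\right)\right) 10 \left(-20\right) = \left(-5 - 6\right) 10 \left(-20\right) = \left(-11\right) 10 \left(-20\right) = \left(-110\right) \left(-20\right) = 2200$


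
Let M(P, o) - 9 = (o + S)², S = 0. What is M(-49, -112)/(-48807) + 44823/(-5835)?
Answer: -753640972/94929615 ≈ -7.9389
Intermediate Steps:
M(P, o) = 9 + o² (M(P, o) = 9 + (o + 0)² = 9 + o²)
M(-49, -112)/(-48807) + 44823/(-5835) = (9 + (-112)²)/(-48807) + 44823/(-5835) = (9 + 12544)*(-1/48807) + 44823*(-1/5835) = 12553*(-1/48807) - 14941/1945 = -12553/48807 - 14941/1945 = -753640972/94929615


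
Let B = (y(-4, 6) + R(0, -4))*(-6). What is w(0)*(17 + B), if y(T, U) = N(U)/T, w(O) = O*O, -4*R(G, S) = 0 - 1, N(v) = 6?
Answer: 0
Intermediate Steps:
R(G, S) = 1/4 (R(G, S) = -(0 - 1)/4 = -1/4*(-1) = 1/4)
w(O) = O**2
y(T, U) = 6/T
B = 15/2 (B = (6/(-4) + 1/4)*(-6) = (6*(-1/4) + 1/4)*(-6) = (-3/2 + 1/4)*(-6) = -5/4*(-6) = 15/2 ≈ 7.5000)
w(0)*(17 + B) = 0**2*(17 + 15/2) = 0*(49/2) = 0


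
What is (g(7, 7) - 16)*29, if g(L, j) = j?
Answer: -261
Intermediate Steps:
(g(7, 7) - 16)*29 = (7 - 16)*29 = -9*29 = -261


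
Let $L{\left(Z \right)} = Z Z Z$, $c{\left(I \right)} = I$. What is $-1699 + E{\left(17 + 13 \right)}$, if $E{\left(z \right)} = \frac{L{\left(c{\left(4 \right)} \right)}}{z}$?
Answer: $- \frac{25453}{15} \approx -1696.9$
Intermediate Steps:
$L{\left(Z \right)} = Z^{3}$ ($L{\left(Z \right)} = Z^{2} Z = Z^{3}$)
$E{\left(z \right)} = \frac{64}{z}$ ($E{\left(z \right)} = \frac{4^{3}}{z} = \frac{64}{z}$)
$-1699 + E{\left(17 + 13 \right)} = -1699 + \frac{64}{17 + 13} = -1699 + \frac{64}{30} = -1699 + 64 \cdot \frac{1}{30} = -1699 + \frac{32}{15} = - \frac{25453}{15}$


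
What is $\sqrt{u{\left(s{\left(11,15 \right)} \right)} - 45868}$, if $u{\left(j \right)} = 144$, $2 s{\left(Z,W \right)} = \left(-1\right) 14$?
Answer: $2 i \sqrt{11431} \approx 213.83 i$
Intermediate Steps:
$s{\left(Z,W \right)} = -7$ ($s{\left(Z,W \right)} = \frac{\left(-1\right) 14}{2} = \frac{1}{2} \left(-14\right) = -7$)
$\sqrt{u{\left(s{\left(11,15 \right)} \right)} - 45868} = \sqrt{144 - 45868} = \sqrt{-45724} = 2 i \sqrt{11431}$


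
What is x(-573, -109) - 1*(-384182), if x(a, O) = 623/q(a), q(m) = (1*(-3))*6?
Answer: 6914653/18 ≈ 3.8415e+5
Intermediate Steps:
q(m) = -18 (q(m) = -3*6 = -18)
x(a, O) = -623/18 (x(a, O) = 623/(-18) = 623*(-1/18) = -623/18)
x(-573, -109) - 1*(-384182) = -623/18 - 1*(-384182) = -623/18 + 384182 = 6914653/18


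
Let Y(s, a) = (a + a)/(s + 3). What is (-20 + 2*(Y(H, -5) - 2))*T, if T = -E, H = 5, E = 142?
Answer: 3763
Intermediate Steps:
Y(s, a) = 2*a/(3 + s) (Y(s, a) = (2*a)/(3 + s) = 2*a/(3 + s))
T = -142 (T = -1*142 = -142)
(-20 + 2*(Y(H, -5) - 2))*T = (-20 + 2*(2*(-5)/(3 + 5) - 2))*(-142) = (-20 + 2*(2*(-5)/8 - 2))*(-142) = (-20 + 2*(2*(-5)*(⅛) - 2))*(-142) = (-20 + 2*(-5/4 - 2))*(-142) = (-20 + 2*(-13/4))*(-142) = (-20 - 13/2)*(-142) = -53/2*(-142) = 3763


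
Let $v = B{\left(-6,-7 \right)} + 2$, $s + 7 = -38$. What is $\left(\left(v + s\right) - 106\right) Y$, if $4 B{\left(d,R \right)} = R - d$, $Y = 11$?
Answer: $- \frac{6567}{4} \approx -1641.8$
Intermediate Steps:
$s = -45$ ($s = -7 - 38 = -45$)
$B{\left(d,R \right)} = - \frac{d}{4} + \frac{R}{4}$ ($B{\left(d,R \right)} = \frac{R - d}{4} = - \frac{d}{4} + \frac{R}{4}$)
$v = \frac{7}{4}$ ($v = \left(\left(- \frac{1}{4}\right) \left(-6\right) + \frac{1}{4} \left(-7\right)\right) + 2 = \left(\frac{3}{2} - \frac{7}{4}\right) + 2 = - \frac{1}{4} + 2 = \frac{7}{4} \approx 1.75$)
$\left(\left(v + s\right) - 106\right) Y = \left(\left(\frac{7}{4} - 45\right) - 106\right) 11 = \left(- \frac{173}{4} - 106\right) 11 = \left(- \frac{597}{4}\right) 11 = - \frac{6567}{4}$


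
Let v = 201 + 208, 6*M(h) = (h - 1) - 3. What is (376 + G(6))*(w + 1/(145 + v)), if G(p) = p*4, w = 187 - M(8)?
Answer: 61937800/831 ≈ 74534.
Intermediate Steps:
M(h) = -2/3 + h/6 (M(h) = ((h - 1) - 3)/6 = ((-1 + h) - 3)/6 = (-4 + h)/6 = -2/3 + h/6)
w = 559/3 (w = 187 - (-2/3 + (1/6)*8) = 187 - (-2/3 + 4/3) = 187 - 1*2/3 = 187 - 2/3 = 559/3 ≈ 186.33)
v = 409
G(p) = 4*p
(376 + G(6))*(w + 1/(145 + v)) = (376 + 4*6)*(559/3 + 1/(145 + 409)) = (376 + 24)*(559/3 + 1/554) = 400*(559/3 + 1/554) = 400*(309689/1662) = 61937800/831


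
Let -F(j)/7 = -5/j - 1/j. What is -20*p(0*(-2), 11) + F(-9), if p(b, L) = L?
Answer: -674/3 ≈ -224.67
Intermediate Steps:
F(j) = 42/j (F(j) = -7*(-5/j - 1/j) = -(-42)/j = 42/j)
-20*p(0*(-2), 11) + F(-9) = -20*11 + 42/(-9) = -220 + 42*(-1/9) = -220 - 14/3 = -674/3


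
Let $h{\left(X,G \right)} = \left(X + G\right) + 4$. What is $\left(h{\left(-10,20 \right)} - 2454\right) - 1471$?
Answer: $-3911$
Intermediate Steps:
$h{\left(X,G \right)} = 4 + G + X$ ($h{\left(X,G \right)} = \left(G + X\right) + 4 = 4 + G + X$)
$\left(h{\left(-10,20 \right)} - 2454\right) - 1471 = \left(\left(4 + 20 - 10\right) - 2454\right) - 1471 = \left(14 - 2454\right) - 1471 = -2440 - 1471 = -3911$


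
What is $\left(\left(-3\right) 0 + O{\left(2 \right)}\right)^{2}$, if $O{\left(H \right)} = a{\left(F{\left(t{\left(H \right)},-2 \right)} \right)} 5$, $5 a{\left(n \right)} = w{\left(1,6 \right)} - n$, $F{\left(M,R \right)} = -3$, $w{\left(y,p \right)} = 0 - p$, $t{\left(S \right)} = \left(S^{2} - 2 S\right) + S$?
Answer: $9$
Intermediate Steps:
$t{\left(S \right)} = S^{2} - S$
$w{\left(y,p \right)} = - p$
$a{\left(n \right)} = - \frac{6}{5} - \frac{n}{5}$ ($a{\left(n \right)} = \frac{\left(-1\right) 6 - n}{5} = \frac{-6 - n}{5} = - \frac{6}{5} - \frac{n}{5}$)
$O{\left(H \right)} = -3$ ($O{\left(H \right)} = \left(- \frac{6}{5} - - \frac{3}{5}\right) 5 = \left(- \frac{6}{5} + \frac{3}{5}\right) 5 = \left(- \frac{3}{5}\right) 5 = -3$)
$\left(\left(-3\right) 0 + O{\left(2 \right)}\right)^{2} = \left(\left(-3\right) 0 - 3\right)^{2} = \left(0 - 3\right)^{2} = \left(-3\right)^{2} = 9$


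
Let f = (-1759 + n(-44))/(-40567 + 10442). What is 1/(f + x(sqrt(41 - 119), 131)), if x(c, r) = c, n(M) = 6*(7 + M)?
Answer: 59677625/70790143111 - 907515625*I*sqrt(78)/70790143111 ≈ 0.00084302 - 0.11322*I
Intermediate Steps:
n(M) = 42 + 6*M
f = 1981/30125 (f = (-1759 + (42 + 6*(-44)))/(-40567 + 10442) = (-1759 + (42 - 264))/(-30125) = (-1759 - 222)*(-1/30125) = -1981*(-1/30125) = 1981/30125 ≈ 0.065759)
1/(f + x(sqrt(41 - 119), 131)) = 1/(1981/30125 + sqrt(41 - 119)) = 1/(1981/30125 + sqrt(-78)) = 1/(1981/30125 + I*sqrt(78))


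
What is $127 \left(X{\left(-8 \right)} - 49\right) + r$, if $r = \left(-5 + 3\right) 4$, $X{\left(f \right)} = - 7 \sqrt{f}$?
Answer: $-6231 - 1778 i \sqrt{2} \approx -6231.0 - 2514.5 i$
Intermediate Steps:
$r = -8$ ($r = \left(-2\right) 4 = -8$)
$127 \left(X{\left(-8 \right)} - 49\right) + r = 127 \left(- 7 \sqrt{-8} - 49\right) - 8 = 127 \left(- 7 \cdot 2 i \sqrt{2} - 49\right) - 8 = 127 \left(- 14 i \sqrt{2} - 49\right) - 8 = 127 \left(-49 - 14 i \sqrt{2}\right) - 8 = \left(-6223 - 1778 i \sqrt{2}\right) - 8 = -6231 - 1778 i \sqrt{2}$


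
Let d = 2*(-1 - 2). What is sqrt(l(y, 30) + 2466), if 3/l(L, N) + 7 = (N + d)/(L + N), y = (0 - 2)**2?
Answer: sqrt(28227777)/107 ≈ 49.654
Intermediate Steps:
y = 4 (y = (-2)**2 = 4)
d = -6 (d = 2*(-3) = -6)
l(L, N) = 3/(-7 + (-6 + N)/(L + N)) (l(L, N) = 3/(-7 + (N - 6)/(L + N)) = 3/(-7 + (-6 + N)/(L + N)))
sqrt(l(y, 30) + 2466) = sqrt(3*(-1*4 - 1*30)/(6 + 6*30 + 7*4) + 2466) = sqrt(3*(-4 - 30)/(6 + 180 + 28) + 2466) = sqrt(3*(-34)/214 + 2466) = sqrt(3*(1/214)*(-34) + 2466) = sqrt(-51/107 + 2466) = sqrt(263811/107) = sqrt(28227777)/107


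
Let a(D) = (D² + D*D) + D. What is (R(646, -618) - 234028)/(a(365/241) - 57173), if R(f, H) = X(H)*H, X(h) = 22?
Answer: 7191124772/1660155299 ≈ 4.3316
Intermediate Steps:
a(D) = D + 2*D² (a(D) = (D² + D²) + D = 2*D² + D = D + 2*D²)
R(f, H) = 22*H
(R(646, -618) - 234028)/(a(365/241) - 57173) = (22*(-618) - 234028)/((365/241)*(1 + 2*(365/241)) - 57173) = (-13596 - 234028)/((365*(1/241))*(1 + 2*(365*(1/241))) - 57173) = -247624/(365*(1 + 2*(365/241))/241 - 57173) = -247624/(365*(1 + 730/241)/241 - 57173) = -247624/((365/241)*(971/241) - 57173) = -247624/(354415/58081 - 57173) = -247624/(-3320310598/58081) = -247624*(-58081/3320310598) = 7191124772/1660155299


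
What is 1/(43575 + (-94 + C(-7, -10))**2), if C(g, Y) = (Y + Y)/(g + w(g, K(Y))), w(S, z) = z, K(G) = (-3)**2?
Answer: 1/54391 ≈ 1.8385e-5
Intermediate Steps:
K(G) = 9
C(g, Y) = 2*Y/(9 + g) (C(g, Y) = (Y + Y)/(g + 9) = (2*Y)/(9 + g) = 2*Y/(9 + g))
1/(43575 + (-94 + C(-7, -10))**2) = 1/(43575 + (-94 + 2*(-10)/(9 - 7))**2) = 1/(43575 + (-94 + 2*(-10)/2)**2) = 1/(43575 + (-94 + 2*(-10)*(1/2))**2) = 1/(43575 + (-94 - 10)**2) = 1/(43575 + (-104)**2) = 1/(43575 + 10816) = 1/54391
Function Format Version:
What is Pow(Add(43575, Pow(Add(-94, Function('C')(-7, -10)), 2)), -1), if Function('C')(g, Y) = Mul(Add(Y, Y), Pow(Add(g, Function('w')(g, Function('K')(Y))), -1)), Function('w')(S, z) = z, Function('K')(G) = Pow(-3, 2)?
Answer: Rational(1, 54391) ≈ 1.8385e-5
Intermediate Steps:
Function('K')(G) = 9
Function('C')(g, Y) = Mul(2, Y, Pow(Add(9, g), -1)) (Function('C')(g, Y) = Mul(Add(Y, Y), Pow(Add(g, 9), -1)) = Mul(Mul(2, Y), Pow(Add(9, g), -1)) = Mul(2, Y, Pow(Add(9, g), -1)))
Pow(Add(43575, Pow(Add(-94, Function('C')(-7, -10)), 2)), -1) = Pow(Add(43575, Pow(Add(-94, Mul(2, -10, Pow(Add(9, -7), -1))), 2)), -1) = Pow(Add(43575, Pow(Add(-94, Mul(2, -10, Pow(2, -1))), 2)), -1) = Pow(Add(43575, Pow(Add(-94, Mul(2, -10, Rational(1, 2))), 2)), -1) = Pow(Add(43575, Pow(Add(-94, -10), 2)), -1) = Pow(Add(43575, Pow(-104, 2)), -1) = Pow(Add(43575, 10816), -1) = Pow(54391, -1) = Rational(1, 54391)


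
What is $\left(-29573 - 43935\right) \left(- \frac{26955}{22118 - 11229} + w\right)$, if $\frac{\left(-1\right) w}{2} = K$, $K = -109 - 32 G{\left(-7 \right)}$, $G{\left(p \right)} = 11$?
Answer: $- \frac{736013772124}{10889} \approx -6.7592 \cdot 10^{7}$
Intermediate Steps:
$K = -461$ ($K = -109 - 352 = -461$)
$w = 922$ ($w = \left(-2\right) \left(-461\right) = 922$)
$\left(-29573 - 43935\right) \left(- \frac{26955}{22118 - 11229} + w\right) = \left(-29573 - 43935\right) \left(- \frac{26955}{22118 - 11229} + 922\right) = - 73508 \left(- \frac{26955}{10889} + 922\right) = \left(-73508\right) \frac{10012703}{10889} = - \frac{736013772124}{10889}$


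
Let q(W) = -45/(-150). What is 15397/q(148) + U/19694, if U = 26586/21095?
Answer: 31983027975929/623167395 ≈ 51323.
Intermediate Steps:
U = 26586/21095 (U = 26586*(1/21095) = 26586/21095 ≈ 1.2603)
q(W) = 3/10 (q(W) = -45*(-1/150) = 3/10)
15397/q(148) + U/19694 = 15397/(3/10) + (26586/21095)/19694 = 15397*(10/3) + (26586/21095)*(1/19694) = 153970/3 + 13293/207722465 = 31983027975929/623167395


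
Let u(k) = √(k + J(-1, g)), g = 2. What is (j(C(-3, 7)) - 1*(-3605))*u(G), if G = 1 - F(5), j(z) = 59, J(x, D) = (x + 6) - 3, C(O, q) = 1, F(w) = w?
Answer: 3664*I*√2 ≈ 5181.7*I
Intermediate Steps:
J(x, D) = 3 + x (J(x, D) = (6 + x) - 3 = 3 + x)
G = -4 (G = 1 - 1*5 = 1 - 5 = -4)
u(k) = √(2 + k) (u(k) = √(k + (3 - 1)) = √(k + 2) = √(2 + k))
(j(C(-3, 7)) - 1*(-3605))*u(G) = (59 - 1*(-3605))*√(2 - 4) = (59 + 3605)*√(-2) = 3664*(I*√2) = 3664*I*√2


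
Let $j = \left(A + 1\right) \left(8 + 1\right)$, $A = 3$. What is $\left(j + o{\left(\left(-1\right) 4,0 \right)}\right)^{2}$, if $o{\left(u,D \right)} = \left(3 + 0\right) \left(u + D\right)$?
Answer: $576$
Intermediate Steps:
$o{\left(u,D \right)} = 3 D + 3 u$ ($o{\left(u,D \right)} = 3 \left(D + u\right) = 3 D + 3 u$)
$j = 36$ ($j = \left(3 + 1\right) \left(8 + 1\right) = 4 \cdot 9 = 36$)
$\left(j + o{\left(\left(-1\right) 4,0 \right)}\right)^{2} = \left(36 + \left(3 \cdot 0 + 3 \left(\left(-1\right) 4\right)\right)\right)^{2} = \left(36 + \left(0 + 3 \left(-4\right)\right)\right)^{2} = \left(36 + \left(0 - 12\right)\right)^{2} = \left(36 - 12\right)^{2} = 24^{2} = 576$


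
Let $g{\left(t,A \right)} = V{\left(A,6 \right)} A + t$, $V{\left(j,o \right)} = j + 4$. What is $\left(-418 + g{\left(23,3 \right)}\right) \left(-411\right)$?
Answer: $153714$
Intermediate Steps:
$V{\left(j,o \right)} = 4 + j$
$g{\left(t,A \right)} = t + A \left(4 + A\right)$ ($g{\left(t,A \right)} = \left(4 + A\right) A + t = A \left(4 + A\right) + t = t + A \left(4 + A\right)$)
$\left(-418 + g{\left(23,3 \right)}\right) \left(-411\right) = \left(-418 + \left(23 + 3 \left(4 + 3\right)\right)\right) \left(-411\right) = \left(-418 + \left(23 + 3 \cdot 7\right)\right) \left(-411\right) = \left(-418 + \left(23 + 21\right)\right) \left(-411\right) = \left(-418 + 44\right) \left(-411\right) = \left(-374\right) \left(-411\right) = 153714$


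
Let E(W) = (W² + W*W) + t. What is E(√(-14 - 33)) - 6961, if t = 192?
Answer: -6863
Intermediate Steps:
E(W) = 192 + 2*W² (E(W) = (W² + W*W) + 192 = (W² + W²) + 192 = 2*W² + 192 = 192 + 2*W²)
E(√(-14 - 33)) - 6961 = (192 + 2*(√(-14 - 33))²) - 6961 = (192 + 2*(√(-47))²) - 6961 = (192 + 2*(I*√47)²) - 6961 = (192 + 2*(-47)) - 6961 = (192 - 94) - 6961 = 98 - 6961 = -6863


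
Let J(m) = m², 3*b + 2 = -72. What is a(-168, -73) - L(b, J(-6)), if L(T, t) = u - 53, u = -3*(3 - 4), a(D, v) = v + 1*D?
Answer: -191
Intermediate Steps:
b = -74/3 (b = -⅔ + (⅓)*(-72) = -⅔ - 24 = -74/3 ≈ -24.667)
a(D, v) = D + v (a(D, v) = v + D = D + v)
u = 3 (u = -3*(-1) = 3)
L(T, t) = -50 (L(T, t) = 3 - 53 = -50)
a(-168, -73) - L(b, J(-6)) = (-168 - 73) - 1*(-50) = -241 + 50 = -191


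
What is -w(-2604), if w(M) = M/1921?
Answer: 2604/1921 ≈ 1.3555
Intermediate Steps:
w(M) = M/1921 (w(M) = M*(1/1921) = M/1921)
-w(-2604) = -(-2604)/1921 = -1*(-2604/1921) = 2604/1921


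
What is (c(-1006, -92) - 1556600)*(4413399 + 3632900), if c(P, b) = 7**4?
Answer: -12505549859501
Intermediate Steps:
c(P, b) = 2401
(c(-1006, -92) - 1556600)*(4413399 + 3632900) = (2401 - 1556600)*(4413399 + 3632900) = -1554199*8046299 = -12505549859501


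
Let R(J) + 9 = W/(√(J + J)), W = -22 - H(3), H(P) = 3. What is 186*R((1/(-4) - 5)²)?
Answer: -1674 - 3100*√2/7 ≈ -2300.3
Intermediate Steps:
W = -25 (W = -22 - 1*3 = -22 - 3 = -25)
R(J) = -9 - 25*√2/(2*√J) (R(J) = -9 - 25/√(J + J) = -9 - 25*√2/(2*√J))
186*R((1/(-4) - 5)²) = 186*(-9 - 25*√2/(2*√((1/(-4) - 5)²))) = 186*(-9 - 25*√2/(2*√((-¼ - 5)²))) = 186*(-9 - 25*√2/(2*√((-21/4)²))) = 186*(-9 - 25*√2/(2*√(441/16))) = 186*(-9 - 25/2*√2*4/21) = 186*(-9 - 50*√2/21) = -1674 - 3100*√2/7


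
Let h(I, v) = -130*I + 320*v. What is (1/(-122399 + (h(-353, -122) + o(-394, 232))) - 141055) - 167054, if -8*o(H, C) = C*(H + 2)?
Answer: -32099103730/104181 ≈ -3.0811e+5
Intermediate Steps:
o(H, C) = -C*(2 + H)/8 (o(H, C) = -C*(H + 2)/8 = -C*(2 + H)/8)
(1/(-122399 + (h(-353, -122) + o(-394, 232))) - 141055) - 167054 = (1/(-122399 + ((-130*(-353) + 320*(-122)) - ⅛*232*(2 - 394))) - 141055) - 167054 = (1/(-122399 + ((45890 - 39040) - ⅛*232*(-392))) - 141055) - 167054 = (1/(-122399 + (6850 + 11368)) - 141055) - 167054 = (1/(-122399 + 18218) - 141055) - 167054 = (1/(-104181) - 141055) - 167054 = (-1/104181 - 141055) - 167054 = -14695250956/104181 - 167054 = -32099103730/104181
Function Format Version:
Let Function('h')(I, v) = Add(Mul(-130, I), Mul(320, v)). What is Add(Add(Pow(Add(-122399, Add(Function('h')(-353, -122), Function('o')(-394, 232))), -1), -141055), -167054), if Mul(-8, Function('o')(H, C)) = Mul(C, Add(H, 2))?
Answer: Rational(-32099103730, 104181) ≈ -3.0811e+5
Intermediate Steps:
Function('o')(H, C) = Mul(Rational(-1, 8), C, Add(2, H)) (Function('o')(H, C) = Mul(Rational(-1, 8), Mul(C, Add(H, 2))) = Mul(Rational(-1, 8), Mul(C, Add(2, H))) = Mul(Rational(-1, 8), C, Add(2, H)))
Add(Add(Pow(Add(-122399, Add(Function('h')(-353, -122), Function('o')(-394, 232))), -1), -141055), -167054) = Add(Add(Pow(Add(-122399, Add(Add(Mul(-130, -353), Mul(320, -122)), Mul(Rational(-1, 8), 232, Add(2, -394)))), -1), -141055), -167054) = Add(Add(Pow(Add(-122399, Add(Add(45890, -39040), Mul(Rational(-1, 8), 232, -392))), -1), -141055), -167054) = Add(Add(Pow(Add(-122399, Add(6850, 11368)), -1), -141055), -167054) = Add(Add(Pow(Add(-122399, 18218), -1), -141055), -167054) = Add(Add(Pow(-104181, -1), -141055), -167054) = Add(Add(Rational(-1, 104181), -141055), -167054) = Add(Rational(-14695250956, 104181), -167054) = Rational(-32099103730, 104181)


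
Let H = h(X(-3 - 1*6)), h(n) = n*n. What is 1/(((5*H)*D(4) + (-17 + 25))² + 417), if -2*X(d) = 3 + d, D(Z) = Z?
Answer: 1/35761 ≈ 2.7963e-5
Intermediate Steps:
X(d) = -3/2 - d/2 (X(d) = -(3 + d)/2 = -3/2 - d/2)
h(n) = n²
H = 9 (H = (-3/2 - (-3 - 1*6)/2)² = (-3/2 - (-3 - 6)/2)² = (-3/2 - ½*(-9))² = (-3/2 + 9/2)² = 3² = 9)
1/(((5*H)*D(4) + (-17 + 25))² + 417) = 1/(((5*9)*4 + (-17 + 25))² + 417) = 1/((45*4 + 8)² + 417) = 1/((180 + 8)² + 417) = 1/(188² + 417) = 1/(35344 + 417) = 1/35761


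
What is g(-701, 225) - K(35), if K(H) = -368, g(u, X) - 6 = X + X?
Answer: 824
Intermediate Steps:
g(u, X) = 6 + 2*X (g(u, X) = 6 + (X + X) = 6 + 2*X)
g(-701, 225) - K(35) = (6 + 2*225) - 1*(-368) = (6 + 450) + 368 = 456 + 368 = 824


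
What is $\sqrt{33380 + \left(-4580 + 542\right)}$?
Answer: $\sqrt{29342} \approx 171.3$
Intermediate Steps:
$\sqrt{33380 + \left(-4580 + 542\right)} = \sqrt{33380 - 4038} = \sqrt{29342}$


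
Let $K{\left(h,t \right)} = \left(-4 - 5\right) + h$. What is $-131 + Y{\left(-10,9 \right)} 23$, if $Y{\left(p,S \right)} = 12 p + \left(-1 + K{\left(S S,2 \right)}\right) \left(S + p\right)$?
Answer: $-4524$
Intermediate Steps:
$K{\left(h,t \right)} = -9 + h$
$Y{\left(p,S \right)} = 12 p + \left(-10 + S^{2}\right) \left(S + p\right)$ ($Y{\left(p,S \right)} = 12 p + \left(-1 + \left(-9 + S S\right)\right) \left(S + p\right) = 12 p + \left(-1 + \left(-9 + S^{2}\right)\right) \left(S + p\right) = 12 p + \left(-10 + S^{2}\right) \left(S + p\right)$)
$-131 + Y{\left(-10,9 \right)} 23 = -131 + \left(9^{3} - 90 + 2 \left(-10\right) - 10 \cdot 9^{2}\right) 23 = -131 + \left(729 - 90 - 20 - 810\right) 23 = -131 - 4393 = -4524$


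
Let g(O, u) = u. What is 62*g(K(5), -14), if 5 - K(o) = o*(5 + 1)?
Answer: -868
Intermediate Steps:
K(o) = 5 - 6*o (K(o) = 5 - o*(5 + 1) = 5 - o*6 = 5 - 6*o)
62*g(K(5), -14) = 62*(-14) = -868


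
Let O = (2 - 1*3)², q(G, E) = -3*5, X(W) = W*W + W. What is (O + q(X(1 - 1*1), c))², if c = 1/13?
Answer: 196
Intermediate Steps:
c = 1/13 ≈ 0.076923
X(W) = W + W² (X(W) = W² + W = W + W²)
q(G, E) = -15
O = 1 (O = (2 - 3)² = (-1)² = 1)
(O + q(X(1 - 1*1), c))² = (1 - 15)² = (-14)² = 196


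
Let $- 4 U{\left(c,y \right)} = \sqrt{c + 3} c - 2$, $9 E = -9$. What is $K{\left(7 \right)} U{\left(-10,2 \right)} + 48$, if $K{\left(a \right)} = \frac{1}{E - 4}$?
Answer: $\frac{479}{10} - \frac{i \sqrt{7}}{2} \approx 47.9 - 1.3229 i$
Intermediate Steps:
$E = -1$ ($E = \frac{1}{9} \left(-9\right) = -1$)
$U{\left(c,y \right)} = \frac{1}{2} - \frac{c \sqrt{3 + c}}{4}$ ($U{\left(c,y \right)} = - \frac{\sqrt{c + 3} c - 2}{4} = - \frac{\sqrt{3 + c} c - 2}{4} = - \frac{c \sqrt{3 + c} - 2}{4} = - \frac{-2 + c \sqrt{3 + c}}{4} = \frac{1}{2} - \frac{c \sqrt{3 + c}}{4}$)
$K{\left(a \right)} = - \frac{1}{5}$ ($K{\left(a \right)} = \frac{1}{-1 - 4} = \frac{1}{-5} = - \frac{1}{5}$)
$K{\left(7 \right)} U{\left(-10,2 \right)} + 48 = - \frac{\frac{1}{2} - - \frac{5 \sqrt{3 - 10}}{2}}{5} + 48 = - \frac{\frac{1}{2} - - \frac{5 \sqrt{-7}}{2}}{5} + 48 = - \frac{\frac{1}{2} - - \frac{5 i \sqrt{7}}{2}}{5} + 48 = - \frac{\frac{1}{2} + \frac{5 i \sqrt{7}}{2}}{5} + 48 = \left(- \frac{1}{10} - \frac{i \sqrt{7}}{2}\right) + 48 = \frac{479}{10} - \frac{i \sqrt{7}}{2}$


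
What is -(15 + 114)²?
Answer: -16641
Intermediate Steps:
-(15 + 114)² = -1*129² = -1*16641 = -16641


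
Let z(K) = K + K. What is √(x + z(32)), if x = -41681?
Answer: I*√41617 ≈ 204.0*I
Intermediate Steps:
z(K) = 2*K
√(x + z(32)) = √(-41681 + 2*32) = √(-41681 + 64) = √(-41617) = I*√41617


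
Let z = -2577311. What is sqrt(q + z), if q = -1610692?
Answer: I*sqrt(4188003) ≈ 2046.5*I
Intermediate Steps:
sqrt(q + z) = sqrt(-1610692 - 2577311) = sqrt(-4188003) = I*sqrt(4188003)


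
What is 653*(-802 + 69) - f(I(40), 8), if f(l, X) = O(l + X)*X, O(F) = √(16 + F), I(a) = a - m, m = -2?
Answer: -478649 - 8*√66 ≈ -4.7871e+5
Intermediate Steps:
I(a) = 2 + a (I(a) = a - 1*(-2) = a + 2 = 2 + a)
f(l, X) = X*√(16 + X + l) (f(l, X) = √(16 + (l + X))*X = √(16 + (X + l))*X = √(16 + X + l)*X = X*√(16 + X + l))
653*(-802 + 69) - f(I(40), 8) = 653*(-802 + 69) - 8*√(16 + 8 + (2 + 40)) = 653*(-733) - 8*√(16 + 8 + 42) = -478649 - 8*√66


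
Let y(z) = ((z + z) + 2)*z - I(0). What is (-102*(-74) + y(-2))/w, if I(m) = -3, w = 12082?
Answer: 7555/12082 ≈ 0.62531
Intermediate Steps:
y(z) = 3 + z*(2 + 2*z) (y(z) = ((z + z) + 2)*z - 1*(-3) = (2*z + 2)*z + 3 = (2 + 2*z)*z + 3 = z*(2 + 2*z) + 3 = 3 + z*(2 + 2*z))
(-102*(-74) + y(-2))/w = (-102*(-74) + (3 + 2*(-2) + 2*(-2)²))/12082 = (7548 + (3 - 4 + 2*4))*(1/12082) = (7548 + (3 - 4 + 8))*(1/12082) = (7548 + 7)*(1/12082) = 7555*(1/12082) = 7555/12082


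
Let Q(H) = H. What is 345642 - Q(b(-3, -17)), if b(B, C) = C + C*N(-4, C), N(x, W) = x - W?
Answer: 345880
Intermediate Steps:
b(B, C) = C + C*(-4 - C)
345642 - Q(b(-3, -17)) = 345642 - (-1)*(-17)*(3 - 17) = 345642 - (-1)*(-17)*(-14) = 345642 - 1*(-238) = 345642 + 238 = 345880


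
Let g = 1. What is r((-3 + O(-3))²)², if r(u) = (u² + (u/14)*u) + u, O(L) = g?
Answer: 21904/49 ≈ 447.02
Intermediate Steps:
O(L) = 1
r(u) = u + 15*u²/14 (r(u) = (u² + (u*(1/14))*u) + u = (u² + (u/14)*u) + u = (u² + u²/14) + u = 15*u²/14 + u = u + 15*u²/14)
r((-3 + O(-3))²)² = ((-3 + 1)²*(14 + 15*(-3 + 1)²)/14)² = ((1/14)*(-2)²*(14 + 15*(-2)²))² = ((1/14)*4*(14 + 15*4))² = ((1/14)*4*(14 + 60))² = ((1/14)*4*74)² = (148/7)² = 21904/49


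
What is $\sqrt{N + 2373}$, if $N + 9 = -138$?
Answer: $\sqrt{2226} \approx 47.18$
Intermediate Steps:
$N = -147$ ($N = -9 - 138 = -147$)
$\sqrt{N + 2373} = \sqrt{-147 + 2373} = \sqrt{2226}$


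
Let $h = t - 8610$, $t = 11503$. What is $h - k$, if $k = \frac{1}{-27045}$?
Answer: $\frac{78241186}{27045} \approx 2893.0$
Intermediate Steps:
$h = 2893$ ($h = 11503 - 8610 = 2893$)
$k = - \frac{1}{27045} \approx -3.6975 \cdot 10^{-5}$
$h - k = 2893 - - \frac{1}{27045} = 2893 + \frac{1}{27045} = \frac{78241186}{27045}$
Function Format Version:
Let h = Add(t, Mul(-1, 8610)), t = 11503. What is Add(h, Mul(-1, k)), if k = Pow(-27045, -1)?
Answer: Rational(78241186, 27045) ≈ 2893.0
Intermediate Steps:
h = 2893 (h = Add(11503, Mul(-1, 8610)) = Add(11503, -8610) = 2893)
k = Rational(-1, 27045) ≈ -3.6975e-5
Add(h, Mul(-1, k)) = Add(2893, Mul(-1, Rational(-1, 27045))) = Add(2893, Rational(1, 27045)) = Rational(78241186, 27045)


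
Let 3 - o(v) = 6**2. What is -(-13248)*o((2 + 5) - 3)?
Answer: -437184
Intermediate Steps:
o(v) = -33 (o(v) = 3 - 1*6**2 = 3 - 1*36 = 3 - 36 = -33)
-(-13248)*o((2 + 5) - 3) = -(-13248)*(-33) = -576*759 = -437184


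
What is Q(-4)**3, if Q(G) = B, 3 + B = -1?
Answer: -64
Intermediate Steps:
B = -4 (B = -3 - 1 = -4)
Q(G) = -4
Q(-4)**3 = (-4)**3 = -64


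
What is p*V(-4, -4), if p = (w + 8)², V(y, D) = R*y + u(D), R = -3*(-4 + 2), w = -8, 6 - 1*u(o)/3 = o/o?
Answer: 0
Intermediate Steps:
u(o) = 15 (u(o) = 18 - 3*o/o = 18 - 3*1 = 18 - 3 = 15)
R = 6 (R = -3*(-2) = 6)
V(y, D) = 15 + 6*y (V(y, D) = 6*y + 15 = 15 + 6*y)
p = 0 (p = (-8 + 8)² = 0² = 0)
p*V(-4, -4) = 0*(15 + 6*(-4)) = 0*(15 - 24) = 0*(-9) = 0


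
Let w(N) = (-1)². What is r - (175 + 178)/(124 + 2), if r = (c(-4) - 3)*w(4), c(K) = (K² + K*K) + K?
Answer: 2797/126 ≈ 22.198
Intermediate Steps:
w(N) = 1
c(K) = K + 2*K² (c(K) = (K² + K²) + K = 2*K² + K = K + 2*K²)
r = 25 (r = (-4*(1 + 2*(-4)) - 3)*1 = (-4*(1 - 8) - 3)*1 = (-4*(-7) - 3)*1 = (28 - 3)*1 = 25*1 = 25)
r - (175 + 178)/(124 + 2) = 25 - (175 + 178)/(124 + 2) = 25 - 353/126 = 2797/126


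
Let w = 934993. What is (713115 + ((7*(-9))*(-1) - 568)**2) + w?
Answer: 1903133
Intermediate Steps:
(713115 + ((7*(-9))*(-1) - 568)**2) + w = (713115 + ((7*(-9))*(-1) - 568)**2) + 934993 = (713115 + (-63*(-1) - 568)**2) + 934993 = (713115 + (63 - 568)**2) + 934993 = (713115 + (-505)**2) + 934993 = (713115 + 255025) + 934993 = 968140 + 934993 = 1903133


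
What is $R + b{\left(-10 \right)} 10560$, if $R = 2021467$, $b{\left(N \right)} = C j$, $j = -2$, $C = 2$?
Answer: $1979227$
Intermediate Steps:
$b{\left(N \right)} = -4$ ($b{\left(N \right)} = 2 \left(-2\right) = -4$)
$R + b{\left(-10 \right)} 10560 = 2021467 - 42240 = 1979227$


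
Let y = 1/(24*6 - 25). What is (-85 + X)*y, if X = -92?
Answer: -177/119 ≈ -1.4874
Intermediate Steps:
y = 1/119 (y = 1/(144 - 25) = 1/119 ≈ 0.0084034)
(-85 + X)*y = (-85 - 92)*(1/119) = -177*1/119 = -177/119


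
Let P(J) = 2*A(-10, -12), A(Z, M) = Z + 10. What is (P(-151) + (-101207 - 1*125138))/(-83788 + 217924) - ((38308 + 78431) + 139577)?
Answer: -34381429321/134136 ≈ -2.5632e+5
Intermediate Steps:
A(Z, M) = 10 + Z
P(J) = 0 (P(J) = 2*(10 - 10) = 2*0 = 0)
(P(-151) + (-101207 - 1*125138))/(-83788 + 217924) - ((38308 + 78431) + 139577) = (0 + (-101207 - 1*125138))/(-83788 + 217924) - ((38308 + 78431) + 139577) = (0 + (-101207 - 125138))/134136 - (116739 + 139577) = (0 - 226345)*(1/134136) - 1*256316 = -226345*1/134136 - 256316 = -226345/134136 - 256316 = -34381429321/134136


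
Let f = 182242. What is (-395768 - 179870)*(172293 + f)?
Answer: -204083818330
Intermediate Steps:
(-395768 - 179870)*(172293 + f) = (-395768 - 179870)*(172293 + 182242) = -575638*354535 = -204083818330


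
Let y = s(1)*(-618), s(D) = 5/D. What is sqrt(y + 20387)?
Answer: 7*sqrt(353) ≈ 131.52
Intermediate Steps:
y = -3090 (y = (5/1)*(-618) = (5*1)*(-618) = 5*(-618) = -3090)
sqrt(y + 20387) = sqrt(-3090 + 20387) = sqrt(17297) = 7*sqrt(353)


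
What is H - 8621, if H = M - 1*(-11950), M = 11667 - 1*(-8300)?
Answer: 23296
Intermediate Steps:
M = 19967 (M = 11667 + 8300 = 19967)
H = 31917 (H = 19967 - 1*(-11950) = 19967 + 11950 = 31917)
H - 8621 = 31917 - 8621 = 23296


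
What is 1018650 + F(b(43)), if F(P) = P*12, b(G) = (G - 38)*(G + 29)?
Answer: 1022970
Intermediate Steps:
b(G) = (-38 + G)*(29 + G)
F(P) = 12*P
1018650 + F(b(43)) = 1018650 + 12*(-1102 + 43² - 9*43) = 1018650 + 12*(-1102 + 1849 - 387) = 1018650 + 12*360 = 1018650 + 4320 = 1022970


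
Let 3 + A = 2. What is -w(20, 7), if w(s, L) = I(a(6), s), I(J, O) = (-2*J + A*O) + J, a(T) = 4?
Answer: 24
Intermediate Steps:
A = -1 (A = -3 + 2 = -1)
I(J, O) = -J - O (I(J, O) = (-2*J - O) + J = (-O - 2*J) + J = -J - O)
w(s, L) = -4 - s (w(s, L) = -1*4 - s = -4 - s)
-w(20, 7) = -(-4 - 1*20) = -(-4 - 20) = -1*(-24) = 24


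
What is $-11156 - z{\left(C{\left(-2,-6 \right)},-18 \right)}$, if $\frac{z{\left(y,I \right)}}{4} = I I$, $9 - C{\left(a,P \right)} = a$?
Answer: $-12452$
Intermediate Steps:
$C{\left(a,P \right)} = 9 - a$
$z{\left(y,I \right)} = 4 I^{2}$ ($z{\left(y,I \right)} = 4 I I = 4 I^{2}$)
$-11156 - z{\left(C{\left(-2,-6 \right)},-18 \right)} = -11156 - 4 \left(-18\right)^{2} = -11156 - 4 \cdot 324 = -11156 - 1296 = -12452$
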